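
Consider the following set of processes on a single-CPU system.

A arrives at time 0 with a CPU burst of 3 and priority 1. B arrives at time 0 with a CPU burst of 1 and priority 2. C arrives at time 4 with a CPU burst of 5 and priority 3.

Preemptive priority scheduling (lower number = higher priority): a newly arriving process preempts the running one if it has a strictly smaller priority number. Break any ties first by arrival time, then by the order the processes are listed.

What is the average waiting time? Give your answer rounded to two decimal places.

1.00

Schedule: | A 0-3 | B 3-4 | C 4-9 |
Completion: A=3  B=4  C=9
Turnaround (C−A): A=3  B=4  C=5
Waiting times: A=0, B=3, C=0
Average waiting = (0+3+0) / 3 = 3/3 = 1.00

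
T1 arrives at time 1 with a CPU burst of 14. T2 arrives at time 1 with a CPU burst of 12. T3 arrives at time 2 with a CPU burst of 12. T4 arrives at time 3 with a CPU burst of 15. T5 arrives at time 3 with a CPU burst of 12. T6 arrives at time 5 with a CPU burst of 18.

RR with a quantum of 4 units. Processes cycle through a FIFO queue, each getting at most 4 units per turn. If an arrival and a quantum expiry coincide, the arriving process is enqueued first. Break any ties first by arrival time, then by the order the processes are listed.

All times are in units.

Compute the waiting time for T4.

Gantt: | idle 0-1 | T1 1-5 | T2 5-9 | T3 9-13 | T4 13-17 | T5 17-21 | T6 21-25 | T1 25-29 | T2 29-33 | T3 33-37 | T4 37-41 | T5 41-45 | T6 45-49 | T1 49-53 | T2 53-57 | T3 57-61 | T4 61-65 | T5 65-69 | T6 69-73 | T1 73-75 | T4 75-78 | T6 78-84 |
Completion: T1=75  T2=57  T3=61  T4=78  T5=69  T6=84
Turnaround (C−A): T1=74  T2=56  T3=59  T4=75  T5=66  T6=79
Waiting(T4) = turnaround − burst = 75 − 15 = 60

60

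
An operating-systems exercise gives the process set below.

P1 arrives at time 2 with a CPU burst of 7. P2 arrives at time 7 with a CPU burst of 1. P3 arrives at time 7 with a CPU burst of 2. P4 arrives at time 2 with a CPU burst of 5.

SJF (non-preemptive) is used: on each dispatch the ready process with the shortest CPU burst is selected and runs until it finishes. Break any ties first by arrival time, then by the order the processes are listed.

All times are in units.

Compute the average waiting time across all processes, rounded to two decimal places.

Timeline: | idle 0-2 | P4 2-7 | P2 7-8 | P3 8-10 | P1 10-17 |
Completion: P1=17  P2=8  P3=10  P4=7
Waiting times: P1=8, P2=0, P3=1, P4=0
Average waiting = (8+0+1+0) / 4 = 9/4 = 2.25

2.25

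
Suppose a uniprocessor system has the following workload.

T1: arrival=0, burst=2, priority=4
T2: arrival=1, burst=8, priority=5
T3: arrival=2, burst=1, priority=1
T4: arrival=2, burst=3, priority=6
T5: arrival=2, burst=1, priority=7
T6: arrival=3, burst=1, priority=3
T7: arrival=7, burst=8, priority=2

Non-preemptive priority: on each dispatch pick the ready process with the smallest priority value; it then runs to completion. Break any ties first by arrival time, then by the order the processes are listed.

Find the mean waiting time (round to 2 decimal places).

6.71

Gantt: | T1 0-2 | T3 2-3 | T6 3-4 | T2 4-12 | T7 12-20 | T4 20-23 | T5 23-24 |
Completion: T1=2  T2=12  T3=3  T4=23  T5=24  T6=4  T7=20
Waiting times: T1=0, T2=3, T3=0, T4=18, T5=21, T6=0, T7=5
Average waiting = (0+3+0+18+21+0+5) / 7 = 47/7 = 6.71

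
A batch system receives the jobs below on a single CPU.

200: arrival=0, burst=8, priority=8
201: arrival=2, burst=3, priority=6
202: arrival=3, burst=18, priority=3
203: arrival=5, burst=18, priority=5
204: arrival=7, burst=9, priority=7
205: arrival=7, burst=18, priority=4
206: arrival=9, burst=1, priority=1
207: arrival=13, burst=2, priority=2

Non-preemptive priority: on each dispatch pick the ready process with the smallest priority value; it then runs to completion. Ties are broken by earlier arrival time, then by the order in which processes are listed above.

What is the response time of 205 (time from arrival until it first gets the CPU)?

22

Timeline: | 200 0-8 | 202 8-26 | 206 26-27 | 207 27-29 | 205 29-47 | 203 47-65 | 201 65-68 | 204 68-77 |
Completion: 200=8  201=68  202=26  203=65  204=77  205=47  206=27  207=29
Response(205) = first start − arrival = 29 − 7 = 22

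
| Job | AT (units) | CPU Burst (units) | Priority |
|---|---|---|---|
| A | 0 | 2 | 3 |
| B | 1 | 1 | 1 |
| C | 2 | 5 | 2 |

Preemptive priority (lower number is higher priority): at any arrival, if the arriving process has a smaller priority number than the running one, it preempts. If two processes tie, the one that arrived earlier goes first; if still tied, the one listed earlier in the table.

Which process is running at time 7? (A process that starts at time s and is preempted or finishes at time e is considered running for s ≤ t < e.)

A

Schedule: | A 0-1 | B 1-2 | C 2-7 | A 7-8 |
Completion: A=8  B=2  C=7
Turnaround (C−A): A=8  B=1  C=5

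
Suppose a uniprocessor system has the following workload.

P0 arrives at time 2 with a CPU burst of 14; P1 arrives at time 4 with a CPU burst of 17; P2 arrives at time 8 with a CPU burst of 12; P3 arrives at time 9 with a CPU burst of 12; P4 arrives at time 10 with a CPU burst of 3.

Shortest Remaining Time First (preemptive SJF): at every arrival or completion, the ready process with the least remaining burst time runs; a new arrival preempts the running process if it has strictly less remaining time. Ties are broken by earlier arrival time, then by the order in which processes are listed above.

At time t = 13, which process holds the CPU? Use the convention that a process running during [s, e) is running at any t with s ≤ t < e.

P0

Schedule: | idle 0-2 | P0 2-10 | P4 10-13 | P0 13-19 | P2 19-31 | P3 31-43 | P1 43-60 |
Completion: P0=19  P1=60  P2=31  P3=43  P4=13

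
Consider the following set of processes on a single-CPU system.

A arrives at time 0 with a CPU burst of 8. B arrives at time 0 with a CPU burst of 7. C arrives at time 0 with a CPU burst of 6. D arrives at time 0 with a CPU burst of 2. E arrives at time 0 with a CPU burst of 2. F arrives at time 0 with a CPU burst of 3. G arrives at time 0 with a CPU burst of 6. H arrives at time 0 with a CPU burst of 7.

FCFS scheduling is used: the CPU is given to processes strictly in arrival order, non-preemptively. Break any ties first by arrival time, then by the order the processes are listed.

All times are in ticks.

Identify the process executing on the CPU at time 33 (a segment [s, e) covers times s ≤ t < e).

G

Schedule: | A 0-8 | B 8-15 | C 15-21 | D 21-23 | E 23-25 | F 25-28 | G 28-34 | H 34-41 |
Completion: A=8  B=15  C=21  D=23  E=25  F=28  G=34  H=41
Turnaround (C−A): A=8  B=15  C=21  D=23  E=25  F=28  G=34  H=41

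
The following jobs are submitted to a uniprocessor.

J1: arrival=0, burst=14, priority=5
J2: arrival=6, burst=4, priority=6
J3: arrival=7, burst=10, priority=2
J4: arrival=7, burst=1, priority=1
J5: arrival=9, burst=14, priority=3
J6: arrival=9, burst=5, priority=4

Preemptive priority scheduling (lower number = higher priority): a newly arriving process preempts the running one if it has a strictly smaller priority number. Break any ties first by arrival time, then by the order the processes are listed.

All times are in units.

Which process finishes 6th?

Gantt: | J1 0-7 | J4 7-8 | J3 8-18 | J5 18-32 | J6 32-37 | J1 37-44 | J2 44-48 |
Completion: J1=44  J2=48  J3=18  J4=8  J5=32  J6=37
Finish order: J4 → J3 → J5 → J6 → J1 → J2

J2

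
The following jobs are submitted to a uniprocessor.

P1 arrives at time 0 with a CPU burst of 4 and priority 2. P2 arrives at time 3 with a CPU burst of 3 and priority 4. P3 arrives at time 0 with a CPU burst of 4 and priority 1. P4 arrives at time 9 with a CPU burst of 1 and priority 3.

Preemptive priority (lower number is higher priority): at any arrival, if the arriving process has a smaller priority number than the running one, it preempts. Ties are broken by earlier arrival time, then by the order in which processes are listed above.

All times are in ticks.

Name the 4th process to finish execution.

P2

Gantt: | P3 0-4 | P1 4-8 | P2 8-9 | P4 9-10 | P2 10-12 |
Completion: P1=8  P2=12  P3=4  P4=10
Turnaround (C−A): P1=8  P2=9  P3=4  P4=1
Finish order: P3 → P1 → P4 → P2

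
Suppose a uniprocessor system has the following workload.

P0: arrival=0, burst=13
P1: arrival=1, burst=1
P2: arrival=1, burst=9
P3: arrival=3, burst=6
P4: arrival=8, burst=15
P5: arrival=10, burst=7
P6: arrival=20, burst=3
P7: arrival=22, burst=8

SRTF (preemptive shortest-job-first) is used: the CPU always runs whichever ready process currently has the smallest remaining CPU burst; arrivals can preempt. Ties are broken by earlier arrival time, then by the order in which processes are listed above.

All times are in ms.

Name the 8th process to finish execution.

Timeline: | P0 0-1 | P1 1-2 | P2 2-3 | P3 3-9 | P2 9-17 | P5 17-20 | P6 20-23 | P5 23-27 | P7 27-35 | P0 35-47 | P4 47-62 |
Completion: P0=47  P1=2  P2=17  P3=9  P4=62  P5=27  P6=23  P7=35
Turnaround (C−A): P0=47  P1=1  P2=16  P3=6  P4=54  P5=17  P6=3  P7=13
Finish order: P1 → P3 → P2 → P6 → P5 → P7 → P0 → P4

P4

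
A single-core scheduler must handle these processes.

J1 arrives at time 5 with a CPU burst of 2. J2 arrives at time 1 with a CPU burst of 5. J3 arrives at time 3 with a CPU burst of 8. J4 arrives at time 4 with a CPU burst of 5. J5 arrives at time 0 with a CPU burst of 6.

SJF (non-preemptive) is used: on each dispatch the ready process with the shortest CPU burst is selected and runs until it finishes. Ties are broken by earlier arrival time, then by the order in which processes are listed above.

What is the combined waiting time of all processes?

32

Schedule: | J5 0-6 | J1 6-8 | J2 8-13 | J4 13-18 | J3 18-26 |
Completion: J1=8  J2=13  J3=26  J4=18  J5=6
Turnaround (C−A): J1=3  J2=12  J3=23  J4=14  J5=6
Waiting = turnaround − burst: J1=1, J2=7, J3=15, J4=9, J5=0
Total waiting = 1 + 7 + 15 + 9 + 0 = 32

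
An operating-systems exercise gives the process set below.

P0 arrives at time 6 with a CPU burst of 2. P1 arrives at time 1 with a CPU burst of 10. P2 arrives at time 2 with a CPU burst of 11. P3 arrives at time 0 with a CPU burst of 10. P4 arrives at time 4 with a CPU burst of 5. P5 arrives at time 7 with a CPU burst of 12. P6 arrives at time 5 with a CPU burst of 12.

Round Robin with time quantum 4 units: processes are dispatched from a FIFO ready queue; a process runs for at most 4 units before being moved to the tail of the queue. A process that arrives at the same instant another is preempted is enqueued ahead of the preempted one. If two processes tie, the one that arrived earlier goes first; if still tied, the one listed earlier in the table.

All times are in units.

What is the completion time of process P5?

Gantt: | P3 0-4 | P1 4-8 | P2 8-12 | P4 12-16 | P3 16-20 | P6 20-24 | P0 24-26 | P5 26-30 | P1 30-34 | P2 34-38 | P4 38-39 | P3 39-41 | P6 41-45 | P5 45-49 | P1 49-51 | P2 51-54 | P6 54-58 | P5 58-62 |
Completion: P0=26  P1=51  P2=54  P3=41  P4=39  P5=62  P6=58
Turnaround (C−A): P0=20  P1=50  P2=52  P3=41  P4=35  P5=55  P6=53

62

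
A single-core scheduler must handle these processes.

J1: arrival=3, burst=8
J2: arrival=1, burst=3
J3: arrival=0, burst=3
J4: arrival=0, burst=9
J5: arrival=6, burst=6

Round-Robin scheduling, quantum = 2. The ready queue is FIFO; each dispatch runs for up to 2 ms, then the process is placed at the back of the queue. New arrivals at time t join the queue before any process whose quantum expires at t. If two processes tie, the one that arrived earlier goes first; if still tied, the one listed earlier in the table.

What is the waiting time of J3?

Timeline: | J3 0-2 | J4 2-4 | J2 4-6 | J3 6-7 | J1 7-9 | J4 9-11 | J5 11-13 | J2 13-14 | J1 14-16 | J4 16-18 | J5 18-20 | J1 20-22 | J4 22-24 | J5 24-26 | J1 26-28 | J4 28-29 |
Completion: J1=28  J2=14  J3=7  J4=29  J5=26
Turnaround (C−A): J1=25  J2=13  J3=7  J4=29  J5=20
Waiting(J3) = turnaround − burst = 7 − 3 = 4

4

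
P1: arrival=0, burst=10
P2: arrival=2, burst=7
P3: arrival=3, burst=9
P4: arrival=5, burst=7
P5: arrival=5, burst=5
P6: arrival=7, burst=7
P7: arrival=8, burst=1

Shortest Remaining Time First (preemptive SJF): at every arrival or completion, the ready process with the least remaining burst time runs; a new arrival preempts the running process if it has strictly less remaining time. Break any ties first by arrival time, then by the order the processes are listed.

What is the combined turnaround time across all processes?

138

Timeline: | P1 0-2 | P2 2-9 | P7 9-10 | P5 10-15 | P4 15-22 | P6 22-29 | P1 29-37 | P3 37-46 |
Completion: P1=37  P2=9  P3=46  P4=22  P5=15  P6=29  P7=10
Turnaround (C−A): P1=37  P2=7  P3=43  P4=17  P5=10  P6=22  P7=2
Turnaround = completion − arrival: P1=37, P2=7, P3=43, P4=17, P5=10, P6=22, P7=2
Total turnaround = 37 + 7 + 43 + 17 + 10 + 22 + 2 = 138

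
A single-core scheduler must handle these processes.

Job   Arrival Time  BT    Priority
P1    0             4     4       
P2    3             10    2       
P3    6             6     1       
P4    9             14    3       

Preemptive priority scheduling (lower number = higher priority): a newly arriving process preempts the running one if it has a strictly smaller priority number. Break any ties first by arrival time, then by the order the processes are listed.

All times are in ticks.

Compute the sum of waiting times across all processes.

46

Schedule: | P1 0-3 | P2 3-6 | P3 6-12 | P2 12-19 | P4 19-33 | P1 33-34 |
Completion: P1=34  P2=19  P3=12  P4=33
Waiting = turnaround − burst: P1=30, P2=6, P3=0, P4=10
Total waiting = 30 + 6 + 0 + 10 = 46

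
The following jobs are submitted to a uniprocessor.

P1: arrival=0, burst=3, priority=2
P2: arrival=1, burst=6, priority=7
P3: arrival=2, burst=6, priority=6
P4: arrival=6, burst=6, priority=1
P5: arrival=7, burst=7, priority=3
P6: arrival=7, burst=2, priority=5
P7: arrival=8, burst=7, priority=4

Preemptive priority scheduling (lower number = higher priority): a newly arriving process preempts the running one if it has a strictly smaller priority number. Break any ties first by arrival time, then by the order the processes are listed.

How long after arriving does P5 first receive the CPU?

5

Timeline: | P1 0-3 | P3 3-6 | P4 6-12 | P5 12-19 | P7 19-26 | P6 26-28 | P3 28-31 | P2 31-37 |
Completion: P1=3  P2=37  P3=31  P4=12  P5=19  P6=28  P7=26
Turnaround (C−A): P1=3  P2=36  P3=29  P4=6  P5=12  P6=21  P7=18
Response(P5) = first start − arrival = 12 − 7 = 5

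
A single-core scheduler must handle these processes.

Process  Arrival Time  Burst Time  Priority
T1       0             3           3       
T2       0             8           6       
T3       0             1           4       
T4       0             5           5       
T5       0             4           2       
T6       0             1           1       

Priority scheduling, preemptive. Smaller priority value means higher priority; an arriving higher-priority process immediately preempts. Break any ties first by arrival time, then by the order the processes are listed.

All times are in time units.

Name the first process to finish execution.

T6

Gantt: | T6 0-1 | T5 1-5 | T1 5-8 | T3 8-9 | T4 9-14 | T2 14-22 |
Completion: T1=8  T2=22  T3=9  T4=14  T5=5  T6=1
Finish order: T6 → T5 → T1 → T3 → T4 → T2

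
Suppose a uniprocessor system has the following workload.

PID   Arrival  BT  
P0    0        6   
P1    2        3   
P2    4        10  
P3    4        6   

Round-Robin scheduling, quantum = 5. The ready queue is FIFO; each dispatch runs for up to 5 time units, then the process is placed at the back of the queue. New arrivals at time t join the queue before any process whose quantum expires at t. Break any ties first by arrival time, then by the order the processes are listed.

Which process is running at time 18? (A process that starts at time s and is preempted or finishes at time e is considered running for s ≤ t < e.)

P0

Schedule: | P0 0-5 | P1 5-8 | P2 8-13 | P3 13-18 | P0 18-19 | P2 19-24 | P3 24-25 |
Completion: P0=19  P1=8  P2=24  P3=25
Turnaround (C−A): P0=19  P1=6  P2=20  P3=21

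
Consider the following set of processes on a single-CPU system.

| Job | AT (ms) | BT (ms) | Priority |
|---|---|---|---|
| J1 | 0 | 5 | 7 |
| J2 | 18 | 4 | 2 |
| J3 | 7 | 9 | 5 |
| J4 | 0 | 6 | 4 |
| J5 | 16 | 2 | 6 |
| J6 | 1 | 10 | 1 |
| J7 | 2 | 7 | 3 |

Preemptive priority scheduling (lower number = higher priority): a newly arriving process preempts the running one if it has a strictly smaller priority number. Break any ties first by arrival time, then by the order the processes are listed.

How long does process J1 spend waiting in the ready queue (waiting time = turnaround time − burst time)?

Gantt: | J4 0-1 | J6 1-11 | J7 11-18 | J2 18-22 | J4 22-27 | J3 27-36 | J5 36-38 | J1 38-43 |
Completion: J1=43  J2=22  J3=36  J4=27  J5=38  J6=11  J7=18
Turnaround (C−A): J1=43  J2=4  J3=29  J4=27  J5=22  J6=10  J7=16
Waiting(J1) = turnaround − burst = 43 − 5 = 38

38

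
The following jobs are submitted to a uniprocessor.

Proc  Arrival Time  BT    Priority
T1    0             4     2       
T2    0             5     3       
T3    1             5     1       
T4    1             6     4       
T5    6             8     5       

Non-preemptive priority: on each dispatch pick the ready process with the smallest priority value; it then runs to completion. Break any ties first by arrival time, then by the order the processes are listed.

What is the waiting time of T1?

Gantt: | T1 0-4 | T3 4-9 | T2 9-14 | T4 14-20 | T5 20-28 |
Completion: T1=4  T2=14  T3=9  T4=20  T5=28
Turnaround (C−A): T1=4  T2=14  T3=8  T4=19  T5=22
Waiting(T1) = turnaround − burst = 4 − 4 = 0

0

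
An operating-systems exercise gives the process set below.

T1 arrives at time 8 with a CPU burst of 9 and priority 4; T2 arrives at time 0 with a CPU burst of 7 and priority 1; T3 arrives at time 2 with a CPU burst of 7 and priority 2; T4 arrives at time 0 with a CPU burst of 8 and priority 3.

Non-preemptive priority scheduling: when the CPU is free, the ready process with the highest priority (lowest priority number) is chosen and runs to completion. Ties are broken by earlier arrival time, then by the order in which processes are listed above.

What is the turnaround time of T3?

12

Schedule: | T2 0-7 | T3 7-14 | T4 14-22 | T1 22-31 |
Completion: T1=31  T2=7  T3=14  T4=22
Turnaround (C−A): T1=23  T2=7  T3=12  T4=22
Turnaround(T3) = completion − arrival = 14 − 2 = 12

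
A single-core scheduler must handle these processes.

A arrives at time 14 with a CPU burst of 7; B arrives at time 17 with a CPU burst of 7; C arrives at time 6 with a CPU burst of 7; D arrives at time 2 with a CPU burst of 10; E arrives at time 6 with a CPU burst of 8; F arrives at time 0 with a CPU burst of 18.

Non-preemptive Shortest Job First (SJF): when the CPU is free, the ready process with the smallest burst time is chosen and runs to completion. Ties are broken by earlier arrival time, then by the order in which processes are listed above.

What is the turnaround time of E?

41

Schedule: | F 0-18 | C 18-25 | A 25-32 | B 32-39 | E 39-47 | D 47-57 |
Completion: A=32  B=39  C=25  D=57  E=47  F=18
Turnaround (C−A): A=18  B=22  C=19  D=55  E=41  F=18
Turnaround(E) = completion − arrival = 47 − 6 = 41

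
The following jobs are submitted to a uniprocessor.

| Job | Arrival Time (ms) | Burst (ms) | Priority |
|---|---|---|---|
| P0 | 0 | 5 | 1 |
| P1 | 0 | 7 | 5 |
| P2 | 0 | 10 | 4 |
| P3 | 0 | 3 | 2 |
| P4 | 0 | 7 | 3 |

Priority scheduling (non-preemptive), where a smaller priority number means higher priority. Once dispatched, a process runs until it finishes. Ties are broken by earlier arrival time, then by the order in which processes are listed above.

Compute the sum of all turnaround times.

Gantt: | P0 0-5 | P3 5-8 | P4 8-15 | P2 15-25 | P1 25-32 |
Completion: P0=5  P1=32  P2=25  P3=8  P4=15
Turnaround = completion − arrival: P0=5, P1=32, P2=25, P3=8, P4=15
Total turnaround = 5 + 32 + 25 + 8 + 15 = 85

85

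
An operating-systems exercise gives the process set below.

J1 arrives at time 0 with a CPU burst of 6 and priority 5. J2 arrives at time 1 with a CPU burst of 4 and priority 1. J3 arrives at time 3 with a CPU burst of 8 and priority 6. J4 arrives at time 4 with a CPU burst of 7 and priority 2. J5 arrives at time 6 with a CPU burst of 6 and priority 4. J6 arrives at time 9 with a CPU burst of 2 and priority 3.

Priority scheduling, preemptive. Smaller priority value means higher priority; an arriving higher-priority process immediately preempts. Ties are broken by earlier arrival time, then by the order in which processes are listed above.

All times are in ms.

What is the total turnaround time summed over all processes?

86

Timeline: | J1 0-1 | J2 1-5 | J4 5-12 | J6 12-14 | J5 14-20 | J1 20-25 | J3 25-33 |
Completion: J1=25  J2=5  J3=33  J4=12  J5=20  J6=14
Turnaround (C−A): J1=25  J2=4  J3=30  J4=8  J5=14  J6=5
Turnaround = completion − arrival: J1=25, J2=4, J3=30, J4=8, J5=14, J6=5
Total turnaround = 25 + 4 + 30 + 8 + 14 + 5 = 86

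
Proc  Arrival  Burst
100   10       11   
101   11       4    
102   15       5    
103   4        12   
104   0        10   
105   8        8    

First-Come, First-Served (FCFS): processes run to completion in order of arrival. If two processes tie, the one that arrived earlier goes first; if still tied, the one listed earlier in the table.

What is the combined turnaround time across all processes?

150

Schedule: | 104 0-10 | 103 10-22 | 105 22-30 | 100 30-41 | 101 41-45 | 102 45-50 |
Completion: 100=41  101=45  102=50  103=22  104=10  105=30
Turnaround = completion − arrival: 100=31, 101=34, 102=35, 103=18, 104=10, 105=22
Total turnaround = 31 + 34 + 35 + 18 + 10 + 22 = 150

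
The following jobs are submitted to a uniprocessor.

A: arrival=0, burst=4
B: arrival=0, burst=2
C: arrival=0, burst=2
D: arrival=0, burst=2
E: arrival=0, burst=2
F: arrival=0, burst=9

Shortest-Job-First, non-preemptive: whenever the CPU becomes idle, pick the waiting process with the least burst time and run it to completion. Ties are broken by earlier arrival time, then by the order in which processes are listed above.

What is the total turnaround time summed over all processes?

Gantt: | B 0-2 | C 2-4 | D 4-6 | E 6-8 | A 8-12 | F 12-21 |
Completion: A=12  B=2  C=4  D=6  E=8  F=21
Turnaround (C−A): A=12  B=2  C=4  D=6  E=8  F=21
Turnaround = completion − arrival: A=12, B=2, C=4, D=6, E=8, F=21
Total turnaround = 12 + 2 + 4 + 6 + 8 + 21 = 53

53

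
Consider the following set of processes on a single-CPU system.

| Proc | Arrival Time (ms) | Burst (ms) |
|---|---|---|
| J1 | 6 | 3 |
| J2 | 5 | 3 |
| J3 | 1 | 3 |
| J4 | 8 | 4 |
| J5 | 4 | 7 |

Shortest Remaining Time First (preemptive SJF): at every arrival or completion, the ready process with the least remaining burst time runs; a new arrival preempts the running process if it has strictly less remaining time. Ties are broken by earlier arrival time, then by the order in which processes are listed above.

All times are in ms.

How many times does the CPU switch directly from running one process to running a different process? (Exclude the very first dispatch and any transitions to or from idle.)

5

Timeline: | idle 0-1 | J3 1-4 | J5 4-5 | J2 5-8 | J1 8-11 | J4 11-15 | J5 15-21 |
Completion: J1=11  J2=8  J3=4  J4=15  J5=21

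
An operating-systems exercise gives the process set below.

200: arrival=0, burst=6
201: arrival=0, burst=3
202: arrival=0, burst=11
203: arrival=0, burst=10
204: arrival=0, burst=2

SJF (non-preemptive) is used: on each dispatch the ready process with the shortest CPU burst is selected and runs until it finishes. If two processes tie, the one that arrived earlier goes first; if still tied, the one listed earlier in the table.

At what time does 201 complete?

5

Gantt: | 204 0-2 | 201 2-5 | 200 5-11 | 203 11-21 | 202 21-32 |
Completion: 200=11  201=5  202=32  203=21  204=2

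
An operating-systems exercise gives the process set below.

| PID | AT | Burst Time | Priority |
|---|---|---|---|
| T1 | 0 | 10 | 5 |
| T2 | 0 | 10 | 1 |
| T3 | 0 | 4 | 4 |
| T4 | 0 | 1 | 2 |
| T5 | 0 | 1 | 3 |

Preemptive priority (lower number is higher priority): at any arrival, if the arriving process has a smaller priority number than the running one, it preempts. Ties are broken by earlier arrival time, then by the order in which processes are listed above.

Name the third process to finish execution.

Gantt: | T2 0-10 | T4 10-11 | T5 11-12 | T3 12-16 | T1 16-26 |
Completion: T1=26  T2=10  T3=16  T4=11  T5=12
Turnaround (C−A): T1=26  T2=10  T3=16  T4=11  T5=12
Finish order: T2 → T4 → T5 → T3 → T1

T5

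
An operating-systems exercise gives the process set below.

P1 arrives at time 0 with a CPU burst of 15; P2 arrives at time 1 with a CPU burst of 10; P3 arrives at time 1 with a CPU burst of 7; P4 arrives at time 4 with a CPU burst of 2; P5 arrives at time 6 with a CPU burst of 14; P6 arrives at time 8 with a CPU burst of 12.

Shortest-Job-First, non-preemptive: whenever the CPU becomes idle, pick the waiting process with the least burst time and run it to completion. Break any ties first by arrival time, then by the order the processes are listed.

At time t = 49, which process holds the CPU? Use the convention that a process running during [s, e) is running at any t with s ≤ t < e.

P5

Schedule: | P1 0-15 | P4 15-17 | P3 17-24 | P2 24-34 | P6 34-46 | P5 46-60 |
Completion: P1=15  P2=34  P3=24  P4=17  P5=60  P6=46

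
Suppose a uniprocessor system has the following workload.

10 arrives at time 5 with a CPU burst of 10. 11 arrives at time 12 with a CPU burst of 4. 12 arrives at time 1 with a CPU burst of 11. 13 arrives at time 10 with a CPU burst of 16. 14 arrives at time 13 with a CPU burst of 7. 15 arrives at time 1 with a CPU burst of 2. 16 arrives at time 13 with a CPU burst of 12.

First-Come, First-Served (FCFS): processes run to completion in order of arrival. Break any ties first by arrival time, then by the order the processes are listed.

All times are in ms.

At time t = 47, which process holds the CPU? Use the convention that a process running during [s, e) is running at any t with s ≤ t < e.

14

Timeline: | idle 0-1 | 12 1-12 | 15 12-14 | 10 14-24 | 13 24-40 | 11 40-44 | 14 44-51 | 16 51-63 |
Completion: 10=24  11=44  12=12  13=40  14=51  15=14  16=63
Turnaround (C−A): 10=19  11=32  12=11  13=30  14=38  15=13  16=50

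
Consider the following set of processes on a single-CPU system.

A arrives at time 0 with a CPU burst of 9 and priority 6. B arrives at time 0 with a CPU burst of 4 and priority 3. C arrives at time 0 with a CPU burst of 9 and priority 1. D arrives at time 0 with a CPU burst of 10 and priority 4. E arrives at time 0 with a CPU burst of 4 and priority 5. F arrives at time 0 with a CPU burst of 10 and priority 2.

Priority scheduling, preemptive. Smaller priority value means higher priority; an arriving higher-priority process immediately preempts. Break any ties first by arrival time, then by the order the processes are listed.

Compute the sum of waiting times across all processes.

121

Timeline: | C 0-9 | F 9-19 | B 19-23 | D 23-33 | E 33-37 | A 37-46 |
Completion: A=46  B=23  C=9  D=33  E=37  F=19
Waiting = turnaround − burst: A=37, B=19, C=0, D=23, E=33, F=9
Total waiting = 37 + 19 + 0 + 23 + 33 + 9 = 121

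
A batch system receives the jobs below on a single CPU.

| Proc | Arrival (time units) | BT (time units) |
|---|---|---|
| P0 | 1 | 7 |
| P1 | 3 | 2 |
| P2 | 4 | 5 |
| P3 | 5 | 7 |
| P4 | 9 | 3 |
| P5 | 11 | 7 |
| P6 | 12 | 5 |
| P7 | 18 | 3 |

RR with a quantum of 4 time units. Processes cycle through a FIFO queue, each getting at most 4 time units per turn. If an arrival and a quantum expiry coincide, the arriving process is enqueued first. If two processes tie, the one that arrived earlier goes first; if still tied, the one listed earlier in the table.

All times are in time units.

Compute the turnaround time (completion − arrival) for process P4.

12

Timeline: | idle 0-1 | P0 1-5 | P1 5-7 | P2 7-11 | P3 11-15 | P0 15-18 | P4 18-21 | P5 21-25 | P2 25-26 | P6 26-30 | P3 30-33 | P7 33-36 | P5 36-39 | P6 39-40 |
Completion: P0=18  P1=7  P2=26  P3=33  P4=21  P5=39  P6=40  P7=36
Turnaround (C−A): P0=17  P1=4  P2=22  P3=28  P4=12  P5=28  P6=28  P7=18
Turnaround(P4) = completion − arrival = 21 − 9 = 12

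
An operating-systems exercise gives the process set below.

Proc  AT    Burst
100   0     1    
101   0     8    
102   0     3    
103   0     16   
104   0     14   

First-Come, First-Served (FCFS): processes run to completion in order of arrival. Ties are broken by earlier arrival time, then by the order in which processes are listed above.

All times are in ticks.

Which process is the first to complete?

100

Gantt: | 100 0-1 | 101 1-9 | 102 9-12 | 103 12-28 | 104 28-42 |
Completion: 100=1  101=9  102=12  103=28  104=42
Turnaround (C−A): 100=1  101=9  102=12  103=28  104=42
Finish order: 100 → 101 → 102 → 103 → 104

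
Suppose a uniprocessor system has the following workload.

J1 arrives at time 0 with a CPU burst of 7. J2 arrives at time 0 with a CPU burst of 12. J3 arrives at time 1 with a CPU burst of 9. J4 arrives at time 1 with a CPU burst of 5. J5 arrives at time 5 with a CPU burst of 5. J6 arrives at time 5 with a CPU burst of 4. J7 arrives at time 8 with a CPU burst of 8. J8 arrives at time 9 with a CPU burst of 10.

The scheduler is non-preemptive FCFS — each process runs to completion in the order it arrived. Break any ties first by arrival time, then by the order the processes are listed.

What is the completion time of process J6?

42

Timeline: | J1 0-7 | J2 7-19 | J3 19-28 | J4 28-33 | J5 33-38 | J6 38-42 | J7 42-50 | J8 50-60 |
Completion: J1=7  J2=19  J3=28  J4=33  J5=38  J6=42  J7=50  J8=60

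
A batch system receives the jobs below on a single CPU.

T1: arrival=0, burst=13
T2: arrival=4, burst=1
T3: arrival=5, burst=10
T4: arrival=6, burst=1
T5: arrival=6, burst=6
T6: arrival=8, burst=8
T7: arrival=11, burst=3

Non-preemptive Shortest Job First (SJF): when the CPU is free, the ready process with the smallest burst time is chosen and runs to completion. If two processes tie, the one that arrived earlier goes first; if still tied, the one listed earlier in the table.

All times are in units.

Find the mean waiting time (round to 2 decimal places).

Timeline: | T1 0-13 | T2 13-14 | T4 14-15 | T7 15-18 | T5 18-24 | T6 24-32 | T3 32-42 |
Completion: T1=13  T2=14  T3=42  T4=15  T5=24  T6=32  T7=18
Turnaround (C−A): T1=13  T2=10  T3=37  T4=9  T5=18  T6=24  T7=7
Waiting times: T1=0, T2=9, T3=27, T4=8, T5=12, T6=16, T7=4
Average waiting = (0+9+27+8+12+16+4) / 7 = 76/7 = 10.86

10.86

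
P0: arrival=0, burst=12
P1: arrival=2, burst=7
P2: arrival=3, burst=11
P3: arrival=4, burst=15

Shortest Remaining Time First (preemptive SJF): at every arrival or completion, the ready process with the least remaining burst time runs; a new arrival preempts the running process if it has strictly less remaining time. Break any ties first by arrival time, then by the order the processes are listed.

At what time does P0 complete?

Timeline: | P0 0-2 | P1 2-9 | P0 9-19 | P2 19-30 | P3 30-45 |
Completion: P0=19  P1=9  P2=30  P3=45
Turnaround (C−A): P0=19  P1=7  P2=27  P3=41

19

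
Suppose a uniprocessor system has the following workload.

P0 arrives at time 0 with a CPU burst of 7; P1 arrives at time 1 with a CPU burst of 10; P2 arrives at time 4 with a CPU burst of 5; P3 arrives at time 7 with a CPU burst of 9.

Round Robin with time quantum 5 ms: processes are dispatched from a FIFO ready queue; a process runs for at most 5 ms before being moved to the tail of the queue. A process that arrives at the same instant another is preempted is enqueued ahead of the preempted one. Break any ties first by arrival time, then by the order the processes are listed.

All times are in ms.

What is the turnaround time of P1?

26

Timeline: | P0 0-5 | P1 5-10 | P2 10-15 | P0 15-17 | P3 17-22 | P1 22-27 | P3 27-31 |
Completion: P0=17  P1=27  P2=15  P3=31
Turnaround(P1) = completion − arrival = 27 − 1 = 26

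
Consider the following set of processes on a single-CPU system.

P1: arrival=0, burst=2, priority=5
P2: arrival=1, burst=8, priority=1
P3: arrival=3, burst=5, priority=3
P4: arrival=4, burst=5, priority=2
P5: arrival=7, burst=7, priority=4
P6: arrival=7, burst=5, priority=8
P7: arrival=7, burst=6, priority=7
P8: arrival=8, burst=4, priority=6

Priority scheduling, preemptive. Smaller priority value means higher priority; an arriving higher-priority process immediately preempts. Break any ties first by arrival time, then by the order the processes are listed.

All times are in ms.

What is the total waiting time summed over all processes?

Schedule: | P1 0-1 | P2 1-9 | P4 9-14 | P3 14-19 | P5 19-26 | P1 26-27 | P8 27-31 | P7 31-37 | P6 37-42 |
Completion: P1=27  P2=9  P3=19  P4=14  P5=26  P6=42  P7=37  P8=31
Turnaround (C−A): P1=27  P2=8  P3=16  P4=10  P5=19  P6=35  P7=30  P8=23
Waiting = turnaround − burst: P1=25, P2=0, P3=11, P4=5, P5=12, P6=30, P7=24, P8=19
Total waiting = 25 + 0 + 11 + 5 + 12 + 30 + 24 + 19 = 126

126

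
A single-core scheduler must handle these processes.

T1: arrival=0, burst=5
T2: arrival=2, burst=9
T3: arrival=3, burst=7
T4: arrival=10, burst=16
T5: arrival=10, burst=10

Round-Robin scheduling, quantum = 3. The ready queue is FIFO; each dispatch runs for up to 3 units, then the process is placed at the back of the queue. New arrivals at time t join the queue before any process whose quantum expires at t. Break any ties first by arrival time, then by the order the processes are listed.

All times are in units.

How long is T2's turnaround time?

Timeline: | T1 0-3 | T2 3-6 | T3 6-9 | T1 9-11 | T2 11-14 | T3 14-17 | T4 17-20 | T5 20-23 | T2 23-26 | T3 26-27 | T4 27-30 | T5 30-33 | T4 33-36 | T5 36-39 | T4 39-42 | T5 42-43 | T4 43-47 |
Completion: T1=11  T2=26  T3=27  T4=47  T5=43
Turnaround (C−A): T1=11  T2=24  T3=24  T4=37  T5=33
Turnaround(T2) = completion − arrival = 26 − 2 = 24

24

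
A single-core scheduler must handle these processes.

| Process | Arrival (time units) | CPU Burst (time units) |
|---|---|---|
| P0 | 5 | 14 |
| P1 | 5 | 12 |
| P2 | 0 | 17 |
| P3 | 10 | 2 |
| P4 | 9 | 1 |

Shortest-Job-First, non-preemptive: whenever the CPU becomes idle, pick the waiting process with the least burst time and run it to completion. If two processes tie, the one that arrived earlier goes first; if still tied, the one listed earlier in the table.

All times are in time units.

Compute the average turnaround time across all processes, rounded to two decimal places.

20.80

Gantt: | P2 0-17 | P4 17-18 | P3 18-20 | P1 20-32 | P0 32-46 |
Completion: P0=46  P1=32  P2=17  P3=20  P4=18
Turnaround times: P0=41, P1=27, P2=17, P3=10, P4=9
Average turnaround = (41+27+17+10+9) / 5 = 104/5 = 20.80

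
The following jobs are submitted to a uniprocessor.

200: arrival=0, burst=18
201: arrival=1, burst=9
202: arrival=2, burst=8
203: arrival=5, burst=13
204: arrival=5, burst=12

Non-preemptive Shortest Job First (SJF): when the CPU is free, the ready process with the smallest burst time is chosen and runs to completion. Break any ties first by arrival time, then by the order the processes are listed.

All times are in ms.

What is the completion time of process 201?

35

Gantt: | 200 0-18 | 202 18-26 | 201 26-35 | 204 35-47 | 203 47-60 |
Completion: 200=18  201=35  202=26  203=60  204=47
Turnaround (C−A): 200=18  201=34  202=24  203=55  204=42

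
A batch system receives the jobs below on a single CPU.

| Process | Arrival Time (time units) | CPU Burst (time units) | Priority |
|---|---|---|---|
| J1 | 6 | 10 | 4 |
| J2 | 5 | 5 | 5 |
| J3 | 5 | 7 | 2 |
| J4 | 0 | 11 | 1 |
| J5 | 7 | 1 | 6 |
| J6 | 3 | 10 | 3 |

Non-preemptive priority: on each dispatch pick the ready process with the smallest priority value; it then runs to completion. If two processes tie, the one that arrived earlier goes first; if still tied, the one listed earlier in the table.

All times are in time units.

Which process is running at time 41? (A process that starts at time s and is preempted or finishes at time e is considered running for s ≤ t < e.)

J2

Gantt: | J4 0-11 | J3 11-18 | J6 18-28 | J1 28-38 | J2 38-43 | J5 43-44 |
Completion: J1=38  J2=43  J3=18  J4=11  J5=44  J6=28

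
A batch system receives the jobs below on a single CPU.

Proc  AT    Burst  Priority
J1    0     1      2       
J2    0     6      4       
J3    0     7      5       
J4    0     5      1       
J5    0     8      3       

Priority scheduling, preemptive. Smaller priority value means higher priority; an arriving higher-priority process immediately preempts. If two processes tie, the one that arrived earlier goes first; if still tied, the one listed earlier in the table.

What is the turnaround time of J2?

Gantt: | J4 0-5 | J1 5-6 | J5 6-14 | J2 14-20 | J3 20-27 |
Completion: J1=6  J2=20  J3=27  J4=5  J5=14
Turnaround(J2) = completion − arrival = 20 − 0 = 20

20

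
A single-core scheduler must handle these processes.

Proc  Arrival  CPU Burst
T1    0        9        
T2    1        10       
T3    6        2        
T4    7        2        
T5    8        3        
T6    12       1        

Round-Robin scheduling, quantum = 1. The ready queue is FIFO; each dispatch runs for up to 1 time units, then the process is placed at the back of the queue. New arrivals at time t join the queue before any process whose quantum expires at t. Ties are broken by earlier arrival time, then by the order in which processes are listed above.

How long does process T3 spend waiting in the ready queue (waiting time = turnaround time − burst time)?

Schedule: | T1 0-1 | T2 1-2 | T1 2-3 | T2 3-4 | T1 4-5 | T2 5-6 | T1 6-7 | T3 7-8 | T2 8-9 | T4 9-10 | T1 10-11 | T5 11-12 | T3 12-13 | T2 13-14 | T4 14-15 | T1 15-16 | T6 16-17 | T5 17-18 | T2 18-19 | T1 19-20 | T5 20-21 | T2 21-22 | T1 22-23 | T2 23-24 | T1 24-25 | T2 25-27 |
Completion: T1=25  T2=27  T3=13  T4=15  T5=21  T6=17
Turnaround (C−A): T1=25  T2=26  T3=7  T4=8  T5=13  T6=5
Waiting(T3) = turnaround − burst = 7 − 2 = 5

5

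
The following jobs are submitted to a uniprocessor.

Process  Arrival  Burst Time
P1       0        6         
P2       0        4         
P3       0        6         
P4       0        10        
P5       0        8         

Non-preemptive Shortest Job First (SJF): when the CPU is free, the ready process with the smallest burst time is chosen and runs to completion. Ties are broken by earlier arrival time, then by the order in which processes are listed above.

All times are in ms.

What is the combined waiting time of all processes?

54

Gantt: | P2 0-4 | P1 4-10 | P3 10-16 | P5 16-24 | P4 24-34 |
Completion: P1=10  P2=4  P3=16  P4=34  P5=24
Turnaround (C−A): P1=10  P2=4  P3=16  P4=34  P5=24
Waiting = turnaround − burst: P1=4, P2=0, P3=10, P4=24, P5=16
Total waiting = 4 + 0 + 10 + 24 + 16 = 54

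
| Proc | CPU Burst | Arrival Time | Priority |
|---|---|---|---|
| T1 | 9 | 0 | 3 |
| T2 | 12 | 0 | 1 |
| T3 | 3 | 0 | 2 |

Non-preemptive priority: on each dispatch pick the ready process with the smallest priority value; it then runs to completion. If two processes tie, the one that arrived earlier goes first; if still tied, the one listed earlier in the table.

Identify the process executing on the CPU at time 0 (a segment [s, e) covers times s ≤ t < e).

Gantt: | T2 0-12 | T3 12-15 | T1 15-24 |
Completion: T1=24  T2=12  T3=15
Turnaround (C−A): T1=24  T2=12  T3=15

T2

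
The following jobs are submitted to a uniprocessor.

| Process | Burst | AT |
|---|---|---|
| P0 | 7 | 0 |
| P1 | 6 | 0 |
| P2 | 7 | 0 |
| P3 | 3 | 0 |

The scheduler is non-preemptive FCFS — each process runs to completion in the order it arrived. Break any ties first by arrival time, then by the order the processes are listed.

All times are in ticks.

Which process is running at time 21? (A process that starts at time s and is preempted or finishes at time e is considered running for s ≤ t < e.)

P3

Schedule: | P0 0-7 | P1 7-13 | P2 13-20 | P3 20-23 |
Completion: P0=7  P1=13  P2=20  P3=23
Turnaround (C−A): P0=7  P1=13  P2=20  P3=23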